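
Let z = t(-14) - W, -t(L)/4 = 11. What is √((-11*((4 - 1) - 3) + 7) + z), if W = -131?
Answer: √94 ≈ 9.6954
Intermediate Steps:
t(L) = -44 (t(L) = -4*11 = -44)
z = 87 (z = -44 - 1*(-131) = -44 + 131 = 87)
√((-11*((4 - 1) - 3) + 7) + z) = √((-11*((4 - 1) - 3) + 7) + 87) = √((-11*(3 - 3) + 7) + 87) = √((-11*0 + 7) + 87) = √((0 + 7) + 87) = √(7 + 87) = √94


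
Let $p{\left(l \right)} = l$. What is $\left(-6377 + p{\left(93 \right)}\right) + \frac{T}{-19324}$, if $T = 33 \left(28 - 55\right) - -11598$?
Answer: $- \frac{121442723}{19324} \approx -6284.6$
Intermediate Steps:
$T = 10707$ ($T = 33 \left(-27\right) + 11598 = -891 + 11598 = 10707$)
$\left(-6377 + p{\left(93 \right)}\right) + \frac{T}{-19324} = \left(-6377 + 93\right) + \frac{10707}{-19324} = -6284 + 10707 \left(- \frac{1}{19324}\right) = -6284 - \frac{10707}{19324} = - \frac{121442723}{19324}$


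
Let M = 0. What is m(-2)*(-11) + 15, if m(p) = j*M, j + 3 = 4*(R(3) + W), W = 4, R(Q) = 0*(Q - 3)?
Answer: 15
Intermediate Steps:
R(Q) = 0 (R(Q) = 0*(-3 + Q) = 0)
j = 13 (j = -3 + 4*(0 + 4) = -3 + 4*4 = -3 + 16 = 13)
m(p) = 0 (m(p) = 13*0 = 0)
m(-2)*(-11) + 15 = 0*(-11) + 15 = 0 + 15 = 15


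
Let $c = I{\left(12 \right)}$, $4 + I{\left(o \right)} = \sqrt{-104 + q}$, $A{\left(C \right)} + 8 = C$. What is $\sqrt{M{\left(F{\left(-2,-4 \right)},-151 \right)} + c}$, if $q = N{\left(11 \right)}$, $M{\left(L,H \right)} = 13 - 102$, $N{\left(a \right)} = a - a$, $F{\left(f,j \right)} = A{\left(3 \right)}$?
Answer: $\sqrt{-93 + 2 i \sqrt{26}} \approx 0.52795 + 9.6581 i$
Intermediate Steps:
$A{\left(C \right)} = -8 + C$
$F{\left(f,j \right)} = -5$ ($F{\left(f,j \right)} = -8 + 3 = -5$)
$N{\left(a \right)} = 0$
$M{\left(L,H \right)} = -89$
$q = 0$
$I{\left(o \right)} = -4 + 2 i \sqrt{26}$ ($I{\left(o \right)} = -4 + \sqrt{-104 + 0} = -4 + \sqrt{-104} = -4 + 2 i \sqrt{26}$)
$c = -4 + 2 i \sqrt{26} \approx -4.0 + 10.198 i$
$\sqrt{M{\left(F{\left(-2,-4 \right)},-151 \right)} + c} = \sqrt{-89 - \left(4 - 2 i \sqrt{26}\right)} = \sqrt{-93 + 2 i \sqrt{26}}$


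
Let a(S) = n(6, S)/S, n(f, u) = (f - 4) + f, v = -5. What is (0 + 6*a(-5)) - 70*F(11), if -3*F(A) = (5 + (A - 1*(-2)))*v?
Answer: -10548/5 ≈ -2109.6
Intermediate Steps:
n(f, u) = -4 + 2*f (n(f, u) = (-4 + f) + f = -4 + 2*f)
F(A) = 35/3 + 5*A/3 (F(A) = -(5 + (A - 1*(-2)))*(-5)/3 = -(5 + (A + 2))*(-5)/3 = -(5 + (2 + A))*(-5)/3 = -(7 + A)*(-5)/3 = -(-35 - 5*A)/3 = 35/3 + 5*A/3)
a(S) = 8/S (a(S) = (-4 + 2*6)/S = (-4 + 12)/S = 8/S)
(0 + 6*a(-5)) - 70*F(11) = (0 + 6*(8/(-5))) - 70*(35/3 + (5/3)*11) = (0 + 6*(8*(-⅕))) - 70*(35/3 + 55/3) = (0 + 6*(-8/5)) - 70*30 = (0 - 48/5) - 2100 = -48/5 - 2100 = -10548/5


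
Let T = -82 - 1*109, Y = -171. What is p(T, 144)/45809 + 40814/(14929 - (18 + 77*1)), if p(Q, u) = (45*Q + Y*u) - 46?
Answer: 688097758/339765353 ≈ 2.0252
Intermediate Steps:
T = -191 (T = -82 - 109 = -191)
p(Q, u) = -46 - 171*u + 45*Q (p(Q, u) = (45*Q - 171*u) - 46 = (-171*u + 45*Q) - 46 = -46 - 171*u + 45*Q)
p(T, 144)/45809 + 40814/(14929 - (18 + 77*1)) = (-46 - 171*144 + 45*(-191))/45809 + 40814/(14929 - (18 + 77*1)) = (-46 - 24624 - 8595)*(1/45809) + 40814/(14929 - (18 + 77)) = -33265*1/45809 + 40814/(14929 - 1*95) = -33265/45809 + 40814/(14929 - 95) = -33265/45809 + 40814/14834 = -33265/45809 + 40814*(1/14834) = -33265/45809 + 20407/7417 = 688097758/339765353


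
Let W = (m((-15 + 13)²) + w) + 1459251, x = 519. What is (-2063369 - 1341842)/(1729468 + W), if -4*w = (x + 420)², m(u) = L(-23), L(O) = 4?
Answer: -13620844/11873171 ≈ -1.1472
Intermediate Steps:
m(u) = 4
w = -881721/4 (w = -(519 + 420)²/4 = -¼*939² = -¼*881721 = -881721/4 ≈ -2.2043e+5)
W = 4955299/4 (W = (4 - 881721/4) + 1459251 = -881705/4 + 1459251 = 4955299/4 ≈ 1.2388e+6)
(-2063369 - 1341842)/(1729468 + W) = (-2063369 - 1341842)/(1729468 + 4955299/4) = -3405211/11873171/4 = -3405211*4/11873171 = -13620844/11873171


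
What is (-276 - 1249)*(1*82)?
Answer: -125050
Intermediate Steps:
(-276 - 1249)*(1*82) = -1525*82 = -125050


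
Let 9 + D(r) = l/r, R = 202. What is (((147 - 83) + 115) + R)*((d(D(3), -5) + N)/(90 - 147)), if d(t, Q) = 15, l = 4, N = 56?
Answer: -9017/19 ≈ -474.58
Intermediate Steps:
D(r) = -9 + 4/r
(((147 - 83) + 115) + R)*((d(D(3), -5) + N)/(90 - 147)) = (((147 - 83) + 115) + 202)*((15 + 56)/(90 - 147)) = ((64 + 115) + 202)*(71/(-57)) = (179 + 202)*(71*(-1/57)) = 381*(-71/57) = -9017/19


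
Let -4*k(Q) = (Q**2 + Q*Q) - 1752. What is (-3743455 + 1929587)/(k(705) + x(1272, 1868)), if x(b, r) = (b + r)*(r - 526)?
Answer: -3627736/7931611 ≈ -0.45738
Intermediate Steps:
x(b, r) = (-526 + r)*(b + r) (x(b, r) = (b + r)*(-526 + r) = (-526 + r)*(b + r))
k(Q) = 438 - Q**2/2 (k(Q) = -((Q**2 + Q*Q) - 1752)/4 = -((Q**2 + Q**2) - 1752)/4 = -(2*Q**2 - 1752)/4 = -(-1752 + 2*Q**2)/4 = 438 - Q**2/2)
(-3743455 + 1929587)/(k(705) + x(1272, 1868)) = (-3743455 + 1929587)/((438 - 1/2*705**2) + (1868**2 - 526*1272 - 526*1868 + 1272*1868)) = -1813868/((438 - 1/2*497025) + (3489424 - 669072 - 982568 + 2376096)) = -1813868/((438 - 497025/2) + 4213880) = -1813868/(-496149/2 + 4213880) = -1813868/7931611/2 = -1813868*2/7931611 = -3627736/7931611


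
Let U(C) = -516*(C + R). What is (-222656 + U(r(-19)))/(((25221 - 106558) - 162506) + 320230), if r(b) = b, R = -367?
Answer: -23480/76387 ≈ -0.30738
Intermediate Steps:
U(C) = 189372 - 516*C (U(C) = -516*(C - 367) = -516*(-367 + C) = 189372 - 516*C)
(-222656 + U(r(-19)))/(((25221 - 106558) - 162506) + 320230) = (-222656 + (189372 - 516*(-19)))/(((25221 - 106558) - 162506) + 320230) = (-222656 + (189372 + 9804))/((-81337 - 162506) + 320230) = (-222656 + 199176)/(-243843 + 320230) = -23480/76387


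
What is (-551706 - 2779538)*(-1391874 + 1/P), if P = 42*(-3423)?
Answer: 47613983856925810/10269 ≈ 4.6367e+12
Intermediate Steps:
P = -143766
(-551706 - 2779538)*(-1391874 + 1/P) = (-551706 - 2779538)*(-1391874 + 1/(-143766)) = -3331244*(-1391874 - 1/143766) = -3331244*(-200104157485/143766) = 47613983856925810/10269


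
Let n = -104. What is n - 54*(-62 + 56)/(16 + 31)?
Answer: -4564/47 ≈ -97.106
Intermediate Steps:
n - 54*(-62 + 56)/(16 + 31) = -104 - 54*(-62 + 56)/(16 + 31) = -104 - (-324)/47 = -104 - 54*(-6/47) = -104 + 324/47 = -4564/47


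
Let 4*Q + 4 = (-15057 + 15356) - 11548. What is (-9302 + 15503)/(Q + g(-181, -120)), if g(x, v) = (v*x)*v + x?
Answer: -24804/10437577 ≈ -0.0023764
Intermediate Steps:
g(x, v) = x + x*v² (g(x, v) = x*v² + x = x + x*v²)
Q = -11253/4 (Q = -1 + ((-15057 + 15356) - 11548)/4 = -1 + (299 - 11548)/4 = -1 + (¼)*(-11249) = -1 - 11249/4 = -11253/4 ≈ -2813.3)
(-9302 + 15503)/(Q + g(-181, -120)) = (-9302 + 15503)/(-11253/4 - 181*(1 + (-120)²)) = 6201/(-11253/4 - 181*(1 + 14400)) = 6201/(-11253/4 - 181*14401) = 6201/(-11253/4 - 2606581) = 6201/(-10437577/4) = 6201*(-4/10437577) = -24804/10437577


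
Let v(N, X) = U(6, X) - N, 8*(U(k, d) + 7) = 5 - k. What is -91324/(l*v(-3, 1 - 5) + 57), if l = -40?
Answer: -45662/111 ≈ -411.37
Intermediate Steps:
U(k, d) = -51/8 - k/8 (U(k, d) = -7 + (5 - k)/8 = -7 + (5/8 - k/8) = -51/8 - k/8)
v(N, X) = -57/8 - N (v(N, X) = (-51/8 - ⅛*6) - N = (-51/8 - ¾) - N = -57/8 - N)
-91324/(l*v(-3, 1 - 5) + 57) = -91324/(-40*(-57/8 - 1*(-3)) + 57) = -91324/(-40*(-57/8 + 3) + 57) = -91324/(-40*(-33/8) + 57) = -91324/(165 + 57) = -91324/222 = -91324*1/222 = -45662/111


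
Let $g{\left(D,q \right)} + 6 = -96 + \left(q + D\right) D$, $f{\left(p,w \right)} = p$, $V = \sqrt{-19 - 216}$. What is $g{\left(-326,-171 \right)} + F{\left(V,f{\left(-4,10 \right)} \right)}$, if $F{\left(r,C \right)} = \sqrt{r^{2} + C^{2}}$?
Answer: $161920 + i \sqrt{219} \approx 1.6192 \cdot 10^{5} + 14.799 i$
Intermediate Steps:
$V = i \sqrt{235}$ ($V = \sqrt{-235} = i \sqrt{235} \approx 15.33 i$)
$F{\left(r,C \right)} = \sqrt{C^{2} + r^{2}}$
$g{\left(D,q \right)} = -102 + D \left(D + q\right)$ ($g{\left(D,q \right)} = -6 + \left(-96 + \left(q + D\right) D\right) = -6 + \left(-96 + \left(D + q\right) D\right) = -6 + \left(-96 + D \left(D + q\right)\right) = -102 + D \left(D + q\right)$)
$g{\left(-326,-171 \right)} + F{\left(V,f{\left(-4,10 \right)} \right)} = \left(-102 + \left(-326\right)^{2} - -55746\right) + \sqrt{\left(-4\right)^{2} + \left(i \sqrt{235}\right)^{2}} = \left(-102 + 106276 + 55746\right) + \sqrt{16 - 235} = 161920 + \sqrt{-219} = 161920 + i \sqrt{219}$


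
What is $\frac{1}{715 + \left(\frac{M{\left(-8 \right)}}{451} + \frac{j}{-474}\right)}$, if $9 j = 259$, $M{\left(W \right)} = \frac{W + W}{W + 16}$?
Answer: $\frac{1923966}{1375510349} \approx 0.0013987$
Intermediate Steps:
$M{\left(W \right)} = \frac{2 W}{16 + W}$
$j = \frac{259}{9}$ ($j = \frac{1}{9} \cdot 259 = \frac{259}{9} \approx 28.778$)
$\frac{1}{715 + \left(\frac{M{\left(-8 \right)}}{451} + \frac{j}{-474}\right)} = \frac{1}{715 + \left(\frac{2 \left(-8\right) \frac{1}{16 - 8}}{451} + \frac{259}{9 \left(-474\right)}\right)} = \frac{1}{715 + \left(2 \left(-8\right) \frac{1}{8} \cdot \frac{1}{451} + \frac{259}{9} \left(- \frac{1}{474}\right)\right)} = \frac{1}{715 - \left(\frac{259}{4266} - 2 \left(-8\right) \frac{1}{8} \cdot \frac{1}{451}\right)} = \frac{1}{715 - \frac{125341}{1923966}} = \frac{1}{\frac{1375510349}{1923966}} = \frac{1923966}{1375510349}$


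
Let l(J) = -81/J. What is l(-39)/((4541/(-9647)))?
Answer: -260469/59033 ≈ -4.4123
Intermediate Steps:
l(-39)/((4541/(-9647))) = (-81/(-39))/((4541/(-9647))) = (-81*(-1/39))/((4541*(-1/9647))) = 27/(13*(-4541/9647)) = (27/13)*(-9647/4541) = -260469/59033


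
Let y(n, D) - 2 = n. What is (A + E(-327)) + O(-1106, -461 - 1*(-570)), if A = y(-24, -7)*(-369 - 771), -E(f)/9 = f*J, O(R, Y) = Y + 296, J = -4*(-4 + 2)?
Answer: 49029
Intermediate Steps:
y(n, D) = 2 + n
J = 8 (J = -4*(-2) = 8)
O(R, Y) = 296 + Y
E(f) = -72*f (E(f) = -9*f*8 = -72*f)
A = 25080 (A = (2 - 24)*(-369 - 771) = -22*(-1140) = 25080)
(A + E(-327)) + O(-1106, -461 - 1*(-570)) = (25080 - 72*(-327)) + (296 + (-461 - 1*(-570))) = (25080 + 23544) + (296 + (-461 + 570)) = 48624 + (296 + 109) = 48624 + 405 = 49029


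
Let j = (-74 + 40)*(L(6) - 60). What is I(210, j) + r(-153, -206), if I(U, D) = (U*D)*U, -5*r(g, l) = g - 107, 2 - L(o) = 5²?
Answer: 124450252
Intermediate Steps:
L(o) = -23 (L(o) = 2 - 1*5² = 2 - 1*25 = 2 - 25 = -23)
r(g, l) = 107/5 - g/5 (r(g, l) = -(g - 107)/5 = -(-107 + g)/5 = 107/5 - g/5)
j = 2822 (j = (-74 + 40)*(-23 - 60) = -34*(-83) = 2822)
I(U, D) = D*U² (I(U, D) = (D*U)*U = D*U²)
I(210, j) + r(-153, -206) = 2822*210² + (107/5 - ⅕*(-153)) = 2822*44100 + (107/5 + 153/5) = 124450200 + 52 = 124450252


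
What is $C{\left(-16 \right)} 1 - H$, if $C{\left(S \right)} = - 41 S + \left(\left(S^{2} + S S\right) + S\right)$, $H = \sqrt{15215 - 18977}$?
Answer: $1152 - 3 i \sqrt{418} \approx 1152.0 - 61.335 i$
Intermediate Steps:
$H = 3 i \sqrt{418}$ ($H = \sqrt{-3762} = 3 i \sqrt{418} \approx 61.335 i$)
$C{\left(S \right)} = - 40 S + 2 S^{2}$ ($C{\left(S \right)} = - 41 S + \left(\left(S^{2} + S^{2}\right) + S\right) = - 41 S + \left(2 S^{2} + S\right) = - 41 S + \left(S + 2 S^{2}\right) = - 40 S + 2 S^{2}$)
$C{\left(-16 \right)} 1 - H = 2 \left(-16\right) \left(-20 - 16\right) 1 - 3 i \sqrt{418} = 2 \left(-16\right) \left(-36\right) 1 - 3 i \sqrt{418} = 1152 \cdot 1 - 3 i \sqrt{418} = 1152 - 3 i \sqrt{418}$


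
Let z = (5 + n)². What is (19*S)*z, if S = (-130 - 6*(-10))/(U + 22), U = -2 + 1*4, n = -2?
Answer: -1995/4 ≈ -498.75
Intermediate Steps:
U = 2 (U = -2 + 4 = 2)
S = -35/12 (S = (-130 - 6*(-10))/(2 + 22) = (-130 + 60)/24 = -70*1/24 = -35/12 ≈ -2.9167)
z = 9 (z = (5 - 2)² = 3² = 9)
(19*S)*z = (19*(-35/12))*9 = -665/12*9 = -1995/4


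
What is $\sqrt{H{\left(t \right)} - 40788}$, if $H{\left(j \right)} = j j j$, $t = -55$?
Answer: $i \sqrt{207163} \approx 455.15 i$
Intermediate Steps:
$H{\left(j \right)} = j^{3}$ ($H{\left(j \right)} = j^{2} j = j^{3}$)
$\sqrt{H{\left(t \right)} - 40788} = \sqrt{\left(-55\right)^{3} - 40788} = \sqrt{-166375 - 40788} = \sqrt{-207163} = i \sqrt{207163}$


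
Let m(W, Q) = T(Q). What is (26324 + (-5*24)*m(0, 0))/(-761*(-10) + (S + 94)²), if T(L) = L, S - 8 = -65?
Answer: 26324/8979 ≈ 2.9317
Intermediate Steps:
S = -57 (S = 8 - 65 = -57)
m(W, Q) = Q
(26324 + (-5*24)*m(0, 0))/(-761*(-10) + (S + 94)²) = (26324 - 5*24*0)/(-761*(-10) + (-57 + 94)²) = (26324 - 120*0)/(7610 + 37²) = (26324 + 0)/(7610 + 1369) = 26324/8979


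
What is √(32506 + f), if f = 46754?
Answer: 2*√19815 ≈ 281.53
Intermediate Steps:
√(32506 + f) = √(32506 + 46754) = √79260 = 2*√19815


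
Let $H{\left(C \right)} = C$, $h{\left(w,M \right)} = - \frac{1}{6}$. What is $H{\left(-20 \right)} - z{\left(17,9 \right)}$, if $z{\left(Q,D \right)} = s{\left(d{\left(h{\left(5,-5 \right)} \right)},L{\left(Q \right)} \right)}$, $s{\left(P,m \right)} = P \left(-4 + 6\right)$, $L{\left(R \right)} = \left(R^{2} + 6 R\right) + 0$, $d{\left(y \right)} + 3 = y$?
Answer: $- \frac{41}{3} \approx -13.667$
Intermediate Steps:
$h{\left(w,M \right)} = - \frac{1}{6}$ ($h{\left(w,M \right)} = \left(-1\right) \frac{1}{6} = - \frac{1}{6}$)
$d{\left(y \right)} = -3 + y$
$L{\left(R \right)} = R^{2} + 6 R$
$s{\left(P,m \right)} = 2 P$ ($s{\left(P,m \right)} = P 2 = 2 P$)
$z{\left(Q,D \right)} = - \frac{19}{3}$ ($z{\left(Q,D \right)} = 2 \left(-3 - \frac{1}{6}\right) = 2 \left(- \frac{19}{6}\right) = - \frac{19}{3}$)
$H{\left(-20 \right)} - z{\left(17,9 \right)} = -20 - - \frac{19}{3} = -20 + \frac{19}{3} = - \frac{41}{3}$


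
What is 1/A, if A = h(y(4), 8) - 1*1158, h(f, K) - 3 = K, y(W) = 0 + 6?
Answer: -1/1147 ≈ -0.00087184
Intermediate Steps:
y(W) = 6
h(f, K) = 3 + K
A = -1147 (A = (3 + 8) - 1*1158 = 11 - 1158 = -1147)
1/A = 1/(-1147) = -1/1147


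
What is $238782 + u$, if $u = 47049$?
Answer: $285831$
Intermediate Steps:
$238782 + u = 238782 + 47049 = 285831$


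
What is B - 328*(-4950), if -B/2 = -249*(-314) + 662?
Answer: 1465904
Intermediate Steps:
B = -157696 (B = -2*(-249*(-314) + 662) = -2*(78186 + 662) = -2*78848 = -157696)
B - 328*(-4950) = -157696 - 328*(-4950) = -157696 + 1623600 = 1465904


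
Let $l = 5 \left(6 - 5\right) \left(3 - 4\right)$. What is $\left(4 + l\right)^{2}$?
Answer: $1$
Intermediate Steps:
$l = -5$ ($l = 5 \cdot 1 \left(-1\right) = 5 \left(-1\right) = -5$)
$\left(4 + l\right)^{2} = \left(4 - 5\right)^{2} = \left(-1\right)^{2} = 1$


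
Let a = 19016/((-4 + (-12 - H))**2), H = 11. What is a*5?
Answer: 95080/729 ≈ 130.43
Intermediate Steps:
a = 19016/729 (a = 19016/((-4 + (-12 - 1*11))**2) = 19016/((-4 + (-12 - 11))**2) = 19016/((-4 - 23)**2) = 19016/((-27)**2) = 19016/729 ≈ 26.085)
a*5 = (19016/729)*5 = 95080/729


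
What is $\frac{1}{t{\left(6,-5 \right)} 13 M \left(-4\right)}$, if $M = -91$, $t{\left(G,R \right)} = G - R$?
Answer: $\frac{1}{52052} \approx 1.9212 \cdot 10^{-5}$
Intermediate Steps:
$\frac{1}{t{\left(6,-5 \right)} 13 M \left(-4\right)} = \frac{1}{\left(6 - -5\right) 13 \left(-91\right) \left(-4\right)} = \frac{1}{\left(6 + 5\right) 13 \left(-91\right) \left(-4\right)} = \frac{1}{11 \cdot 13 \left(-91\right) \left(-4\right)} = \frac{1}{143 \left(-91\right) \left(-4\right)} = \frac{1}{\left(-13013\right) \left(-4\right)} = \frac{1}{52052}$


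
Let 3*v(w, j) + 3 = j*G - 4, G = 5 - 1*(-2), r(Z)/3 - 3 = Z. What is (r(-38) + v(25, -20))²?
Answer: 23716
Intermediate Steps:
r(Z) = 9 + 3*Z
G = 7 (G = 5 + 2 = 7)
v(w, j) = -7/3 + 7*j/3 (v(w, j) = -1 + (j*7 - 4)/3 = -1 + (7*j - 4)/3 = -1 + (-4 + 7*j)/3 = -1 + (-4/3 + 7*j/3) = -7/3 + 7*j/3)
(r(-38) + v(25, -20))² = ((9 + 3*(-38)) + (-7/3 + (7/3)*(-20)))² = ((9 - 114) + (-7/3 - 140/3))² = (-105 - 49)² = (-154)² = 23716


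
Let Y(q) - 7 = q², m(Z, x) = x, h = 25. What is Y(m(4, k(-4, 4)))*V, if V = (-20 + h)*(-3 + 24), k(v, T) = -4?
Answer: 2415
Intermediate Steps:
Y(q) = 7 + q²
V = 105 (V = (-20 + 25)*(-3 + 24) = 5*21 = 105)
Y(m(4, k(-4, 4)))*V = (7 + (-4)²)*105 = (7 + 16)*105 = 23*105 = 2415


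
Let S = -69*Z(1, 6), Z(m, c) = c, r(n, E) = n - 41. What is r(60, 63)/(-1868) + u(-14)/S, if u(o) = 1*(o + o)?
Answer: 22219/386676 ≈ 0.057462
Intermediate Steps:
r(n, E) = -41 + n
S = -414 (S = -69*6 = -414)
u(o) = 2*o (u(o) = 1*(2*o) = 2*o)
r(60, 63)/(-1868) + u(-14)/S = (-41 + 60)/(-1868) + (2*(-14))/(-414) = 19*(-1/1868) - 28*(-1/414) = -19/1868 + 14/207 = 22219/386676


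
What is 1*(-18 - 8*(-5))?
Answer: 22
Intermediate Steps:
1*(-18 - 8*(-5)) = 1*(-18 + 40) = 1*22 = 22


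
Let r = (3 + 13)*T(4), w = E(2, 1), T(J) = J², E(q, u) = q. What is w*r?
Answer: 512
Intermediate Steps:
w = 2
r = 256 (r = (3 + 13)*4² = 16*16 = 256)
w*r = 2*256 = 512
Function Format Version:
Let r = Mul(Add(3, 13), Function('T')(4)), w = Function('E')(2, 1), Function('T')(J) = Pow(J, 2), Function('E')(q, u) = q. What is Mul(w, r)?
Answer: 512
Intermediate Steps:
w = 2
r = 256 (r = Mul(Add(3, 13), Pow(4, 2)) = Mul(16, 16) = 256)
Mul(w, r) = Mul(2, 256) = 512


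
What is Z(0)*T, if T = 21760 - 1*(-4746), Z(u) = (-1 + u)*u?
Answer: 0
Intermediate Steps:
Z(u) = u*(-1 + u)
T = 26506 (T = 21760 + 4746 = 26506)
Z(0)*T = (0*(-1 + 0))*26506 = (0*(-1))*26506 = 0*26506 = 0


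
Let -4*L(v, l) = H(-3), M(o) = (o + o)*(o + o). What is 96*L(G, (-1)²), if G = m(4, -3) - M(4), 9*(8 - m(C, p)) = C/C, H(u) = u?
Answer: 72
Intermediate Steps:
M(o) = 4*o² (M(o) = (2*o)*(2*o) = 4*o²)
m(C, p) = 71/9 (m(C, p) = 8 - C/(9*C) = 8 - ⅑*1 = 8 - ⅑ = 71/9)
G = -505/9 (G = 71/9 - 4*4² = 71/9 - 4*16 = 71/9 - 1*64 = 71/9 - 64 = -505/9 ≈ -56.111)
L(v, l) = ¾ (L(v, l) = -¼*(-3) = ¾)
96*L(G, (-1)²) = 96*(¾) = 72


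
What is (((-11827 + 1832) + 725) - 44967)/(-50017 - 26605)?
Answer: 54237/76622 ≈ 0.70785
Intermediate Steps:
(((-11827 + 1832) + 725) - 44967)/(-50017 - 26605) = ((-9995 + 725) - 44967)/(-76622) = (-9270 - 44967)*(-1/76622) = -54237*(-1/76622) = 54237/76622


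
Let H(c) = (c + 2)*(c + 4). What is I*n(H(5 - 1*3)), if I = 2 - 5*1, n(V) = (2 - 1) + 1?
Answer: -6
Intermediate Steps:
H(c) = (2 + c)*(4 + c)
n(V) = 2 (n(V) = 1 + 1 = 2)
I = -3 (I = 2 - 5 = -3)
I*n(H(5 - 1*3)) = -3*2 = -6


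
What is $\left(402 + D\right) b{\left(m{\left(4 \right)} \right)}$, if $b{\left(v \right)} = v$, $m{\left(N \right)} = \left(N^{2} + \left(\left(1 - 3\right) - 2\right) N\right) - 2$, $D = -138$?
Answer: $-528$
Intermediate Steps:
$m{\left(N \right)} = -2 + N^{2} - 4 N$ ($m{\left(N \right)} = \left(N^{2} + \left(-2 - 2\right) N\right) - 2 = \left(N^{2} - 4 N\right) - 2 = -2 + N^{2} - 4 N$)
$\left(402 + D\right) b{\left(m{\left(4 \right)} \right)} = \left(402 - 138\right) \left(-2 + 4^{2} - 16\right) = 264 \left(-2 + 16 - 16\right) = 264 \left(-2\right) = -528$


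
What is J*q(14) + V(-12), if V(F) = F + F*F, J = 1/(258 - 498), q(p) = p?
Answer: 15833/120 ≈ 131.94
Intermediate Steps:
J = -1/240 (J = 1/(-240) = -1/240 ≈ -0.0041667)
V(F) = F + F²
J*q(14) + V(-12) = -1/240*14 - 12*(1 - 12) = -7/120 - 12*(-11) = -7/120 + 132 = 15833/120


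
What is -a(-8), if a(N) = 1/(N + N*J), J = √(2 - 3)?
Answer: 1/16 - I/16 ≈ 0.0625 - 0.0625*I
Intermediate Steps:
J = I (J = √(-1) = I ≈ 1.0*I)
a(N) = 1/(N + I*N) (a(N) = 1/(N + N*I) = 1/(N + I*N))
-a(-8) = -(1 - I)/(2*(-8)) = -(-1)*(1 - I)/(2*8) = -(-1/16 + I/16) = 1/16 - I/16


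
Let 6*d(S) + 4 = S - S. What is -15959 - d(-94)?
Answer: -47875/3 ≈ -15958.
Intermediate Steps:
d(S) = -2/3 (d(S) = -2/3 + (S - S)/6 = -2/3 + (1/6)*0 = -2/3 + 0 = -2/3)
-15959 - d(-94) = -15959 - 1*(-2/3) = -15959 + 2/3 = -47875/3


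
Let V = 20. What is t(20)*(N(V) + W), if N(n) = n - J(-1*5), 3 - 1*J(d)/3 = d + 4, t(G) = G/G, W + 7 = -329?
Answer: -328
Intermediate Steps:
W = -336 (W = -7 - 329 = -336)
t(G) = 1
J(d) = -3 - 3*d (J(d) = 9 - 3*(d + 4) = 9 - 3*(4 + d) = 9 + (-12 - 3*d) = -3 - 3*d)
N(n) = -12 + n (N(n) = n - (-3 - (-3)*5) = n - (-3 - 3*(-5)) = n - (-3 + 15) = n - 1*12 = n - 12 = -12 + n)
t(20)*(N(V) + W) = 1*((-12 + 20) - 336) = 1*(8 - 336) = 1*(-328) = -328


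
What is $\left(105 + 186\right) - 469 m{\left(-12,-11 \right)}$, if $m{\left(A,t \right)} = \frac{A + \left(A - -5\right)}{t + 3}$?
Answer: $- \frac{6583}{8} \approx -822.88$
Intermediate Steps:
$m{\left(A,t \right)} = \frac{5 + 2 A}{3 + t}$ ($m{\left(A,t \right)} = \frac{A + \left(A + 5\right)}{3 + t} = \frac{A + \left(5 + A\right)}{3 + t} = \frac{5 + 2 A}{3 + t}$)
$\left(105 + 186\right) - 469 m{\left(-12,-11 \right)} = \left(105 + 186\right) - 469 \frac{5 + 2 \left(-12\right)}{3 - 11} = 291 - 469 \frac{5 - 24}{-8} = 291 - 469 \left(\left(- \frac{1}{8}\right) \left(-19\right)\right) = 291 - \frac{8911}{8} = - \frac{6583}{8}$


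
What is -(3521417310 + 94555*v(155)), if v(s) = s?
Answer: -3536073335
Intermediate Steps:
-(3521417310 + 94555*v(155)) = -94555/(1/(155 + 37242)) = -94555/(1/37397) = -94555/1/37397 = -94555*37397 = -3536073335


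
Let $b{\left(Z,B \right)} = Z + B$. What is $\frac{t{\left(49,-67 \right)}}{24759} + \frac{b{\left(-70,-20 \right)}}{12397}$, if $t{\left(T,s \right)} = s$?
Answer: $- \frac{436987}{43848189} \approx -0.0099659$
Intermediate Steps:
$b{\left(Z,B \right)} = B + Z$
$\frac{t{\left(49,-67 \right)}}{24759} + \frac{b{\left(-70,-20 \right)}}{12397} = - \frac{67}{24759} + \frac{-20 - 70}{12397} = \left(-67\right) \frac{1}{24759} - \frac{90}{12397} = - \frac{67}{24759} - \frac{90}{12397} = - \frac{436987}{43848189}$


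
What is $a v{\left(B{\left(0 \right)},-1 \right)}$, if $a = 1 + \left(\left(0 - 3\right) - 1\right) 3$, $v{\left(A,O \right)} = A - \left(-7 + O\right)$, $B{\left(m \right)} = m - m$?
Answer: $-88$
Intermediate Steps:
$B{\left(m \right)} = 0$
$v{\left(A,O \right)} = 7 + A - O$ ($v{\left(A,O \right)} = A - \left(-7 + O\right) = 7 + A - O$)
$a = -11$ ($a = 1 + \left(-3 - 1\right) 3 = 1 - 12 = -11$)
$a v{\left(B{\left(0 \right)},-1 \right)} = - 11 \left(7 + 0 - -1\right) = - 11 \left(7 + 0 + 1\right) = \left(-11\right) 8 = -88$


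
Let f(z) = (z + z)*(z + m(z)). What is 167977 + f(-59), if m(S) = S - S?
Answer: 174939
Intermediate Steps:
m(S) = 0
f(z) = 2*z² (f(z) = (z + z)*(z + 0) = (2*z)*z = 2*z²)
167977 + f(-59) = 167977 + 2*(-59)² = 167977 + 2*3481 = 167977 + 6962 = 174939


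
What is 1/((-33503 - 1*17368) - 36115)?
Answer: -1/86986 ≈ -1.1496e-5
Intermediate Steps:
1/((-33503 - 1*17368) - 36115) = 1/((-33503 - 17368) - 36115) = 1/(-50871 - 36115) = 1/(-86986) = -1/86986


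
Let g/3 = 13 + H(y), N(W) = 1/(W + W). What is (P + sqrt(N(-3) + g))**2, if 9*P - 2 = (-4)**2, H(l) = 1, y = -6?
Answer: (12 + sqrt(1506))**2/36 ≈ 71.705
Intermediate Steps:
N(W) = 1/(2*W)
g = 42 (g = 3*(13 + 1) = 3*14 = 42)
P = 2 (P = 2/9 + (1/9)*(-4)**2 = 2/9 + (1/9)*16 = 2/9 + 16/9 = 2)
(P + sqrt(N(-3) + g))**2 = (2 + sqrt((1/2)/(-3) + 42))**2 = (2 + sqrt((1/2)*(-1/3) + 42))**2 = (2 + sqrt(-1/6 + 42))**2 = (2 + sqrt(251/6))**2 = (2 + sqrt(1506)/6)**2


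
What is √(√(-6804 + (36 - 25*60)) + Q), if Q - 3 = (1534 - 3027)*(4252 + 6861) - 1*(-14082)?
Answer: √(-16577624 + 2*I*√2067) ≈ 0.01 + 4071.6*I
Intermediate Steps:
Q = -16577624 (Q = 3 + ((1534 - 3027)*(4252 + 6861) - 1*(-14082)) = 3 + (-1493*11113 + 14082) = 3 + (-16591709 + 14082) = 3 - 16577627 = -16577624)
√(√(-6804 + (36 - 25*60)) + Q) = √(√(-6804 + (36 - 25*60)) - 16577624) = √(√(-6804 + (36 - 1500)) - 16577624) = √(√(-6804 - 1464) - 16577624) = √(√(-8268) - 16577624) = √(2*I*√2067 - 16577624) = √(-16577624 + 2*I*√2067)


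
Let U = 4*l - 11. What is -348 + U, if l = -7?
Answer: -387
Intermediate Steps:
U = -39 (U = 4*(-7) - 11 = -28 - 11 = -39)
-348 + U = -348 - 39 = -387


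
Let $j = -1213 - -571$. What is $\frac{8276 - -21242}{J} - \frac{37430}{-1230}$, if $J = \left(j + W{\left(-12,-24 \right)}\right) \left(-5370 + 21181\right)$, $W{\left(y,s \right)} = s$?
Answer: $\frac{6568438484}{215867583} \approx 30.428$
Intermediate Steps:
$j = -642$ ($j = -1213 + 571 = -642$)
$J = -10530126$ ($J = \left(-642 - 24\right) \left(-5370 + 21181\right) = \left(-666\right) 15811 = -10530126$)
$\frac{8276 - -21242}{J} - \frac{37430}{-1230} = \frac{8276 - -21242}{-10530126} - \frac{37430}{-1230} = \left(8276 + 21242\right) \left(- \frac{1}{10530126}\right) - - \frac{3743}{123} = 29518 \left(- \frac{1}{10530126}\right) + \frac{3743}{123} = - \frac{14759}{5265063} + \frac{3743}{123} = \frac{6568438484}{215867583}$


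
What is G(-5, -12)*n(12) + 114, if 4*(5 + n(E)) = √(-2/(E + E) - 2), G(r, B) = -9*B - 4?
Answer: -406 + 65*I*√3/3 ≈ -406.0 + 37.528*I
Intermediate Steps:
G(r, B) = -4 - 9*B
n(E) = -5 + √(-2 - 1/E)/4 (n(E) = -5 + √(-2/(E + E) - 2)/4 = -5 + √(-2*1/(2*E) - 2)/4 = -5 + √(-1/E - 2)/4 = -5 + √(-2 - 1/E)/4)
G(-5, -12)*n(12) + 114 = (-4 - 9*(-12))*(-5 + √(-2 - 1/12)/4) + 114 = (-4 + 108)*(-5 + √(-2 - 1*1/12)/4) + 114 = 104*(-5 + √(-2 - 1/12)/4) + 114 = 104*(-5 + √(-25/12)/4) + 114 = 104*(-5 + (5*I*√3/6)/4) + 114 = 104*(-5 + 5*I*√3/24) + 114 = (-520 + 65*I*√3/3) + 114 = -406 + 65*I*√3/3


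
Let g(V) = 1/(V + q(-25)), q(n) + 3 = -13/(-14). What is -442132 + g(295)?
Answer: -1813183318/4101 ≈ -4.4213e+5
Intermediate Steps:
q(n) = -29/14 (q(n) = -3 - 13/(-14) = -3 - 13*(-1/14) = -3 + 13/14 = -29/14)
g(V) = 1/(-29/14 + V) (g(V) = 1/(V - 29/14) = 1/(-29/14 + V))
-442132 + g(295) = -442132 + 14/(-29 + 14*295) = -442132 + 14/(-29 + 4130) = -442132 + 14/4101 = -1813183318/4101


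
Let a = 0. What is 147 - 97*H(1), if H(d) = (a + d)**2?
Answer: 50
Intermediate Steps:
H(d) = d**2 (H(d) = (0 + d)**2 = d**2)
147 - 97*H(1) = 147 - 97*1**2 = 147 - 97*1 = 147 - 97 = 50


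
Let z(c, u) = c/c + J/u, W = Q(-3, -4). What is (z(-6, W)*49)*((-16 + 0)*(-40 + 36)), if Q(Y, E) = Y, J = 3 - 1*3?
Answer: 3136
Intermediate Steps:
J = 0 (J = 3 - 3 = 0)
W = -3
z(c, u) = 1 (z(c, u) = c/c + 0/u = 1 + 0 = 1)
(z(-6, W)*49)*((-16 + 0)*(-40 + 36)) = (1*49)*((-16 + 0)*(-40 + 36)) = 49*(-16*(-4)) = 49*64 = 3136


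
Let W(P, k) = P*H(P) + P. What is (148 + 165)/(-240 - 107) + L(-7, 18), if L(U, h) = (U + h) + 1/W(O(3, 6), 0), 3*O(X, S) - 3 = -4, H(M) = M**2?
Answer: 25671/3470 ≈ 7.3980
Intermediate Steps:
O(X, S) = -1/3 (O(X, S) = 1 + (1/3)*(-4) = 1 - 4/3 = -1/3)
W(P, k) = P + P**3 (W(P, k) = P*P**2 + P = P**3 + P = P + P**3)
L(U, h) = -27/10 + U + h (L(U, h) = (U + h) + 1/(-1/3 + (-1/3)**3) = (U + h) + 1/(-1/3 - 1/27) = (U + h) + 1/(-10/27) = (U + h) - 27/10 = -27/10 + U + h)
(148 + 165)/(-240 - 107) + L(-7, 18) = (148 + 165)/(-240 - 107) + (-27/10 - 7 + 18) = 313/(-347) + 83/10 = 313*(-1/347) + 83/10 = -313/347 + 83/10 = 25671/3470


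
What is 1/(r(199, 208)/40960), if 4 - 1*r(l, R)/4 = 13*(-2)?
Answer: 1024/3 ≈ 341.33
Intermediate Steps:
r(l, R) = 120 (r(l, R) = 16 - 52*(-2) = 16 - 4*(-26) = 16 + 104 = 120)
1/(r(199, 208)/40960) = 1/(120/40960) = 1/(120*(1/40960)) = 1/(3/1024) = 1024/3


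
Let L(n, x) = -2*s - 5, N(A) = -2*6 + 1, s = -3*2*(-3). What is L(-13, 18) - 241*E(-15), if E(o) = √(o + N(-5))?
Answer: -41 - 241*I*√26 ≈ -41.0 - 1228.9*I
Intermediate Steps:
s = 18 (s = -6*(-3) = 18)
N(A) = -11 (N(A) = -12 + 1 = -11)
E(o) = √(-11 + o) (E(o) = √(o - 11) = √(-11 + o))
L(n, x) = -41 (L(n, x) = -2*18 - 5 = -36 - 5 = -41)
L(-13, 18) - 241*E(-15) = -41 - 241*√(-11 - 15) = -41 - 241*I*√26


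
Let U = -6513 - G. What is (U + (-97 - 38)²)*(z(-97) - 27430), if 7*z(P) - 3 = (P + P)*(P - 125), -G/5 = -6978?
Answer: 493158306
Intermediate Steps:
G = 34890 (G = -5*(-6978) = 34890)
z(P) = 3/7 + 2*P*(-125 + P)/7 (z(P) = 3/7 + ((P + P)*(P - 125))/7 = 3/7 + ((2*P)*(-125 + P))/7 = 3/7 + (2*P*(-125 + P))/7 = 3/7 + 2*P*(-125 + P)/7)
U = -41403 (U = -6513 - 1*34890 = -6513 - 34890 = -41403)
(U + (-97 - 38)²)*(z(-97) - 27430) = (-41403 + (-97 - 38)²)*((3/7 - 250/7*(-97) + (2/7)*(-97)²) - 27430) = (-41403 + (-135)²)*((3/7 + 24250/7 + (2/7)*9409) - 27430) = (-41403 + 18225)*((3/7 + 24250/7 + 18818/7) - 27430) = -23178*(6153 - 27430) = -23178*(-21277) = 493158306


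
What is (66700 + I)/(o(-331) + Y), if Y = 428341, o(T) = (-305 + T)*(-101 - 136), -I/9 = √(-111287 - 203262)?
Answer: 66700/579073 - 9*I*√314549/579073 ≈ 0.11518 - 0.0087167*I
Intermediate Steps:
I = -9*I*√314549 (I = -9*√(-111287 - 203262) = -9*I*√314549 ≈ -5047.6*I)
o(T) = 72285 - 237*T (o(T) = (-305 + T)*(-237) = 72285 - 237*T)
(66700 + I)/(o(-331) + Y) = (66700 - 9*I*√314549)/((72285 - 237*(-331)) + 428341) = (66700 - 9*I*√314549)/((72285 + 78447) + 428341) = (66700 - 9*I*√314549)/(150732 + 428341) = (66700 - 9*I*√314549)/579073 = (66700 - 9*I*√314549)*(1/579073) = 66700/579073 - 9*I*√314549/579073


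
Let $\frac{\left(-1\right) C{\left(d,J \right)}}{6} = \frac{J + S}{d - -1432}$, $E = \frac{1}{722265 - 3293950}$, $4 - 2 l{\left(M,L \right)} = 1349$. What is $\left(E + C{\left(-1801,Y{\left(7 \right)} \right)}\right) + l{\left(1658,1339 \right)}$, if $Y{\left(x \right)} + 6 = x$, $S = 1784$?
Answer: $- \frac{135694959107}{210878170} \approx -643.48$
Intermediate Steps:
$l{\left(M,L \right)} = - \frac{1345}{2}$ ($l{\left(M,L \right)} = 2 - \frac{1349}{2} = - \frac{1345}{2}$)
$Y{\left(x \right)} = -6 + x$
$E = - \frac{1}{2571685}$ ($E = \frac{1}{-2571685} = - \frac{1}{2571685} \approx -3.8885 \cdot 10^{-7}$)
$C{\left(d,J \right)} = - \frac{6 \left(1784 + J\right)}{1432 + d}$ ($C{\left(d,J \right)} = - 6 \frac{J + 1784}{d - -1432} = - 6 \frac{1784 + J}{d + 1432} = - 6 \frac{1784 + J}{1432 + d} = - \frac{6 \left(1784 + J\right)}{1432 + d}$)
$\left(E + C{\left(-1801,Y{\left(7 \right)} \right)}\right) + l{\left(1658,1339 \right)} = \left(- \frac{1}{2571685} + \frac{6 \left(-1784 - \left(-6 + 7\right)\right)}{1432 - 1801}\right) - \frac{1345}{2} = \left(- \frac{1}{2571685} + \frac{6 \left(-1784 - 1\right)}{-369}\right) - \frac{1345}{2} = \left(- \frac{1}{2571685} + 6 \left(- \frac{1}{369}\right) \left(-1784 - 1\right)\right) - \frac{1345}{2} = \left(- \frac{1}{2571685} + 6 \left(- \frac{1}{369}\right) \left(-1785\right)\right) - \frac{1345}{2} = \left(- \frac{1}{2571685} + \frac{1190}{41}\right) - \frac{1345}{2} = \frac{3060305109}{105439085} - \frac{1345}{2} = - \frac{135694959107}{210878170}$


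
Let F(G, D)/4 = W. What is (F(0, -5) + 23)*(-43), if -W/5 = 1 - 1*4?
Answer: -3569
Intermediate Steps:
W = 15 (W = -5*(1 - 1*4) = -5*(1 - 4) = -5*(-3) = 15)
F(G, D) = 60 (F(G, D) = 4*15 = 60)
(F(0, -5) + 23)*(-43) = (60 + 23)*(-43) = 83*(-43) = -3569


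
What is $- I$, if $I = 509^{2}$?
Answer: $-259081$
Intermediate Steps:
$I = 259081$
$- I = \left(-1\right) 259081 = -259081$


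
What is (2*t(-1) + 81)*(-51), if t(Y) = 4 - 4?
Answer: -4131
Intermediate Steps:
t(Y) = 0
(2*t(-1) + 81)*(-51) = (2*0 + 81)*(-51) = (0 + 81)*(-51) = 81*(-51) = -4131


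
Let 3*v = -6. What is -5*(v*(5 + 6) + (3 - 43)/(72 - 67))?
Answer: 150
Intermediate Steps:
v = -2 (v = (⅓)*(-6) = -2)
-5*(v*(5 + 6) + (3 - 43)/(72 - 67)) = -5*(-2*(5 + 6) + (3 - 43)/(72 - 67)) = -5*(-2*11 - 40/5) = -5*(-22 - 40*⅕) = -5*(-22 - 8) = -5*(-30) = 150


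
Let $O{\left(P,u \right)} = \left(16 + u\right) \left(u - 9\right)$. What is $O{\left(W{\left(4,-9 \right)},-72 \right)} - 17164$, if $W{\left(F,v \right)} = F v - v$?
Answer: $-12628$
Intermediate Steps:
$W{\left(F,v \right)} = - v + F v$
$O{\left(P,u \right)} = \left(-9 + u\right) \left(16 + u\right)$ ($O{\left(P,u \right)} = \left(16 + u\right) \left(-9 + u\right) = \left(-9 + u\right) \left(16 + u\right)$)
$O{\left(W{\left(4,-9 \right)},-72 \right)} - 17164 = \left(-144 + \left(-72\right)^{2} + 7 \left(-72\right)\right) - 17164 = \left(-144 + 5184 - 504\right) - 17164 = 4536 - 17164 = -12628$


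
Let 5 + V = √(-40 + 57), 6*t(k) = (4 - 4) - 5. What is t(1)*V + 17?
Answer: 127/6 - 5*√17/6 ≈ 17.731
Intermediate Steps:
t(k) = -⅚ (t(k) = ((4 - 4) - 5)/6 = (0 - 5)/6 = (⅙)*(-5) = -⅚)
V = -5 + √17 (V = -5 + √(-40 + 57) = -5 + √17 ≈ -0.87689)
t(1)*V + 17 = -5*(-5 + √17)/6 + 17 = (25/6 - 5*√17/6) + 17 = 127/6 - 5*√17/6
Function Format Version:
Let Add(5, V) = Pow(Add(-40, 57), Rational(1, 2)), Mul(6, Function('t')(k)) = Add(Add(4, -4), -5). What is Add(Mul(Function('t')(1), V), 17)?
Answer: Add(Rational(127, 6), Mul(Rational(-5, 6), Pow(17, Rational(1, 2)))) ≈ 17.731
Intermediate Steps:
Function('t')(k) = Rational(-5, 6) (Function('t')(k) = Mul(Rational(1, 6), Add(Add(4, -4), -5)) = Mul(Rational(1, 6), Add(0, -5)) = Mul(Rational(1, 6), -5) = Rational(-5, 6))
V = Add(-5, Pow(17, Rational(1, 2))) (V = Add(-5, Pow(Add(-40, 57), Rational(1, 2))) = Add(-5, Pow(17, Rational(1, 2))) ≈ -0.87689)
Add(Mul(Function('t')(1), V), 17) = Add(Mul(Rational(-5, 6), Add(-5, Pow(17, Rational(1, 2)))), 17) = Add(Add(Rational(25, 6), Mul(Rational(-5, 6), Pow(17, Rational(1, 2)))), 17) = Add(Rational(127, 6), Mul(Rational(-5, 6), Pow(17, Rational(1, 2))))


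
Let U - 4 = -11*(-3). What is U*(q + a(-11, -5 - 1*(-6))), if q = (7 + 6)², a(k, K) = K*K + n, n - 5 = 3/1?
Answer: 6586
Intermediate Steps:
n = 8 (n = 5 + 3/1 = 5 + 3*1 = 5 + 3 = 8)
a(k, K) = 8 + K² (a(k, K) = K*K + 8 = K² + 8 = 8 + K²)
U = 37 (U = 4 - 11*(-3) = 4 + 33 = 37)
q = 169 (q = 13² = 169)
U*(q + a(-11, -5 - 1*(-6))) = 37*(169 + (8 + (-5 - 1*(-6))²)) = 37*(169 + (8 + (-5 + 6)²)) = 37*(169 + (8 + 1²)) = 37*(169 + (8 + 1)) = 37*(169 + 9) = 37*178 = 6586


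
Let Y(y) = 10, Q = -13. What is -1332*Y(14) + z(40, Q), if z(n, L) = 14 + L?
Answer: -13319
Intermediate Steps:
-1332*Y(14) + z(40, Q) = -1332*10 + (14 - 13) = -13320 + 1 = -13319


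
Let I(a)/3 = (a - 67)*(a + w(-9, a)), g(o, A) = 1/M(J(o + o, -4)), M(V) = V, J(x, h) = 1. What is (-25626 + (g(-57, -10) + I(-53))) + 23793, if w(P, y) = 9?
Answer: 14008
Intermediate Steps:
g(o, A) = 1 (g(o, A) = 1/1 = 1)
I(a) = 3*(-67 + a)*(9 + a) (I(a) = 3*((a - 67)*(a + 9)) = 3*((-67 + a)*(9 + a)) = 3*(-67 + a)*(9 + a))
(-25626 + (g(-57, -10) + I(-53))) + 23793 = (-25626 + (1 + (-1809 - 174*(-53) + 3*(-53)²))) + 23793 = (-25626 + (1 + (-1809 + 9222 + 3*2809))) + 23793 = (-25626 + (1 + (-1809 + 9222 + 8427))) + 23793 = (-25626 + (1 + 15840)) + 23793 = (-25626 + 15841) + 23793 = -9785 + 23793 = 14008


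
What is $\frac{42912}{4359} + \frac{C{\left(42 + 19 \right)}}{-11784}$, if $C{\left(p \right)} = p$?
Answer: $\frac{168469703}{17122152} \approx 9.8393$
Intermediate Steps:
$\frac{42912}{4359} + \frac{C{\left(42 + 19 \right)}}{-11784} = \frac{42912}{4359} + \frac{42 + 19}{-11784} = 42912 \cdot \frac{1}{4359} + 61 \left(- \frac{1}{11784}\right) = \frac{14304}{1453} - \frac{61}{11784} = \frac{168469703}{17122152}$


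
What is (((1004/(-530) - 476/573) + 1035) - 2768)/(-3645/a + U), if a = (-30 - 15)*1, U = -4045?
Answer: 263561171/601913580 ≈ 0.43787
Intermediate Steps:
a = -45 (a = -45*1 = -45)
(((1004/(-530) - 476/573) + 1035) - 2768)/(-3645/a + U) = (((1004/(-530) - 476/573) + 1035) - 2768)/(-3645/(-45) - 4045) = (((1004*(-1/530) - 476*1/573) + 1035) - 2768)/(-3645*(-1/45) - 4045) = (((-502/265 - 476/573) + 1035) - 2768)/(81 - 4045) = ((-413786/151845 + 1035) - 2768)/(-3964) = (156745789/151845 - 2768)*(-1/3964) = -263561171/151845*(-1/3964) = 263561171/601913580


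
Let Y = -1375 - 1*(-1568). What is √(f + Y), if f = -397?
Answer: 2*I*√51 ≈ 14.283*I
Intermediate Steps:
Y = 193 (Y = -1375 + 1568 = 193)
√(f + Y) = √(-397 + 193) = √(-204) = 2*I*√51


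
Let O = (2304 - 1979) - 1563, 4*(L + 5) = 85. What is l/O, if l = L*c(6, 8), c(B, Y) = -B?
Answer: 195/2476 ≈ 0.078756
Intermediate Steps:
L = 65/4 (L = -5 + (1/4)*85 = -5 + 85/4 = 65/4 ≈ 16.250)
O = -1238 (O = 325 - 1563 = -1238)
l = -195/2 (l = 65*(-1*6)/4 = (65/4)*(-6) = -195/2 ≈ -97.500)
l/O = -195/2/(-1238) = -195/2*(-1/1238) = 195/2476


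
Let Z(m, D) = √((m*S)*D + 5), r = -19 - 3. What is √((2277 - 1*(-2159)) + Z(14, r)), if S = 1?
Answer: √(4436 + I*√303) ≈ 66.603 + 0.1307*I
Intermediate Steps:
r = -22
Z(m, D) = √(5 + D*m) (Z(m, D) = √((m*1)*D + 5) = √(m*D + 5) = √(D*m + 5) = √(5 + D*m))
√((2277 - 1*(-2159)) + Z(14, r)) = √((2277 - 1*(-2159)) + √(5 - 22*14)) = √((2277 + 2159) + √(5 - 308)) = √(4436 + √(-303)) = √(4436 + I*√303)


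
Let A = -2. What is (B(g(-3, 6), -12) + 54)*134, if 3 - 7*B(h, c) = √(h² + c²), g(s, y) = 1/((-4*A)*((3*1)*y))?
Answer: 51054/7 - 67*√2985985/504 ≈ 7063.7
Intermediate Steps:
g(s, y) = 1/(24*y) (g(s, y) = 1/((-4*(-2))*((3*1)*y)) = 1/(8*(3*y)) = 1/(24*y))
B(h, c) = 3/7 - √(c² + h²)/7 (B(h, c) = 3/7 - √(h² + c²)/7 = 3/7 - √(c² + h²)/7)
(B(g(-3, 6), -12) + 54)*134 = ((3/7 - √((-12)² + ((1/24)/6)²)/7) + 54)*134 = ((3/7 - √(144 + ((1/24)*(⅙))²)/7) + 54)*134 = ((3/7 - √(144 + (1/144)²)/7) + 54)*134 = ((3/7 - √(144 + 1/20736)/7) + 54)*134 = ((3/7 - √2985985/1008) + 54)*134 = (381/7 - √2985985/1008)*134 = 51054/7 - 67*√2985985/504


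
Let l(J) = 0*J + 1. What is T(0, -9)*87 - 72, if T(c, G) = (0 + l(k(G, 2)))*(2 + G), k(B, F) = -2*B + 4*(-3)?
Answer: -681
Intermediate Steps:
k(B, F) = -12 - 2*B (k(B, F) = -2*B - 12 = -12 - 2*B)
l(J) = 1 (l(J) = 0 + 1 = 1)
T(c, G) = 2 + G (T(c, G) = (0 + 1)*(2 + G) = 1*(2 + G) = 2 + G)
T(0, -9)*87 - 72 = (2 - 9)*87 - 72 = -7*87 - 72 = -609 - 72 = -681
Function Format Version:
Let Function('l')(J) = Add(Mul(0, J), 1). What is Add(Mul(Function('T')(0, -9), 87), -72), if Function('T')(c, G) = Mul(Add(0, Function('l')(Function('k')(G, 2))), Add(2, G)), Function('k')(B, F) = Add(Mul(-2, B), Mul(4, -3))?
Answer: -681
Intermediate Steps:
Function('k')(B, F) = Add(-12, Mul(-2, B)) (Function('k')(B, F) = Add(Mul(-2, B), -12) = Add(-12, Mul(-2, B)))
Function('l')(J) = 1 (Function('l')(J) = Add(0, 1) = 1)
Function('T')(c, G) = Add(2, G) (Function('T')(c, G) = Mul(Add(0, 1), Add(2, G)) = Mul(1, Add(2, G)) = Add(2, G))
Add(Mul(Function('T')(0, -9), 87), -72) = Add(Mul(Add(2, -9), 87), -72) = Add(Mul(-7, 87), -72) = Add(-609, -72) = -681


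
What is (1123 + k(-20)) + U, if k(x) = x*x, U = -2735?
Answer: -1212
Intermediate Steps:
k(x) = x²
(1123 + k(-20)) + U = (1123 + (-20)²) - 2735 = (1123 + 400) - 2735 = 1523 - 2735 = -1212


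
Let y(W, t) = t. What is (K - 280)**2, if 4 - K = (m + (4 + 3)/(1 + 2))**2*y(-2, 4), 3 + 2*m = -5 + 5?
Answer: 6295081/81 ≈ 77717.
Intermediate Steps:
m = -3/2 (m = -3/2 + (-5 + 5)/2 = -3/2 + (1/2)*0 = -3/2 + 0 = -3/2 ≈ -1.5000)
K = 11/9 (K = 4 - (-3/2 + (4 + 3)/(1 + 2))**2*4 = 4 - (-3/2 + 7/3)**2*4 = 4 - (5/6)**2*4 = 4 - 25*4/36 = 4 - 1*25/9 = 4 - 25/9 = 11/9 ≈ 1.2222)
(K - 280)**2 = (11/9 - 280)**2 = (-2509/9)**2 = 6295081/81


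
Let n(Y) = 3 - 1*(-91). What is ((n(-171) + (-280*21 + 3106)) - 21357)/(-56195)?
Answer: 24037/56195 ≈ 0.42774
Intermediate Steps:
n(Y) = 94 (n(Y) = 3 + 91 = 94)
((n(-171) + (-280*21 + 3106)) - 21357)/(-56195) = ((94 + (-280*21 + 3106)) - 21357)/(-56195) = ((94 + (-5880 + 3106)) - 21357)*(-1/56195) = ((94 - 2774) - 21357)*(-1/56195) = (-2680 - 21357)*(-1/56195) = -24037*(-1/56195) = 24037/56195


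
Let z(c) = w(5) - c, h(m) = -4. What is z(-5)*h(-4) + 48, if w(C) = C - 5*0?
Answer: 8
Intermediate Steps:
w(C) = C (w(C) = C + 0 = C)
z(c) = 5 - c
z(-5)*h(-4) + 48 = (5 - 1*(-5))*(-4) + 48 = (5 + 5)*(-4) + 48 = 10*(-4) + 48 = -40 + 48 = 8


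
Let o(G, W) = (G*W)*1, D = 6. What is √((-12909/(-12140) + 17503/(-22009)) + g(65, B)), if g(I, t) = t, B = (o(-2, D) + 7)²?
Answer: 3*√50108074581687135/133594630 ≈ 5.0267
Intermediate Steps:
o(G, W) = G*W
B = 25 (B = (-2*6 + 7)² = (-12 + 7)² = (-5)² = 25)
√((-12909/(-12140) + 17503/(-22009)) + g(65, B)) = √((-12909/(-12140) + 17503/(-22009)) + 25) = √((-12909*(-1/12140) + 17503*(-1/22009)) + 25) = √((12909/12140 - 17503/22009) + 25) = √(71627761/267189260 + 25) = √(6751359261/267189260) = 3*√50108074581687135/133594630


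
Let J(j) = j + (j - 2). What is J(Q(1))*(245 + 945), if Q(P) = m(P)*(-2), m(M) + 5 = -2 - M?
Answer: 35700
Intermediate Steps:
m(M) = -7 - M (m(M) = -5 + (-2 - M) = -7 - M)
Q(P) = 14 + 2*P (Q(P) = (-7 - P)*(-2) = 14 + 2*P)
J(j) = -2 + 2*j (J(j) = j + (-2 + j) = -2 + 2*j)
J(Q(1))*(245 + 945) = (-2 + 2*(14 + 2*1))*(245 + 945) = (-2 + 2*(14 + 2))*1190 = (-2 + 2*16)*1190 = (-2 + 32)*1190 = 30*1190 = 35700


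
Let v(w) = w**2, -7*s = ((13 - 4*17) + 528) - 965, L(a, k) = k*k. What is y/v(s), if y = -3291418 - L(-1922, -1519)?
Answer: -274340171/242064 ≈ -1133.3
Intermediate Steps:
L(a, k) = k**2
s = 492/7 (s = -(((13 - 4*17) + 528) - 965)/7 = -(((13 - 68) + 528) - 965)/7 = -((-55 + 528) - 965)/7 = -(473 - 965)/7 = -1/7*(-492) = 492/7 ≈ 70.286)
y = -5598779 (y = -3291418 - 1*(-1519)**2 = -3291418 - 1*2307361 = -3291418 - 2307361 = -5598779)
y/v(s) = -5598779/((492/7)**2) = -5598779/242064/49 = -5598779*49/242064 = -274340171/242064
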